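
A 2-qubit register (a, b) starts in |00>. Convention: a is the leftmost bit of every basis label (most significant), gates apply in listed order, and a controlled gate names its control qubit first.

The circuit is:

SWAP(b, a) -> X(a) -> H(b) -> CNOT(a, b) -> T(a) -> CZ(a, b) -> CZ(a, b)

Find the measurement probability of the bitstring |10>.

The probability of measuring |10> is 1/2. Key observation: steps 6-7 multiply out to the identity, so the circuit reduces to the remaining gates.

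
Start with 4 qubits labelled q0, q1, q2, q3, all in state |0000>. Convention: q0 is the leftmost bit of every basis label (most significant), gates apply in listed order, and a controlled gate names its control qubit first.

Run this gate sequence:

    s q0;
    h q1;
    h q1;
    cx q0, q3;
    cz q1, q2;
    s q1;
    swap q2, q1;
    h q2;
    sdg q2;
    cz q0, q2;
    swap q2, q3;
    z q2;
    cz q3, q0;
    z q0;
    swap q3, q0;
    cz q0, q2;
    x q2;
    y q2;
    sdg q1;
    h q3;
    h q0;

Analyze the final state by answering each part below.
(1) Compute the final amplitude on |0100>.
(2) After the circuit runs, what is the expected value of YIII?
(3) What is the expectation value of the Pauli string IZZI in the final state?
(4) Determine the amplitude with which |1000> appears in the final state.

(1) The amplitude on |0100> is 0. Key observation: the block from step 2 through step 3 cancels to the identity and can be dropped.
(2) The observable YIII averages to 1.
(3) In the final state, IZZI has expectation 1.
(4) The amplitude on |1000> is sqrt(2)*(1 - I)/4.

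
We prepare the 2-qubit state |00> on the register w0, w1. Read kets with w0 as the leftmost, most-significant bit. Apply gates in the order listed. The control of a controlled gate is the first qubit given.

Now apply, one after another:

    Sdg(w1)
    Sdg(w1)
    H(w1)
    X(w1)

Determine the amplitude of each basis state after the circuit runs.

The resulting statevector has amplitude sqrt(2)/2 on |00>, sqrt(2)/2 on |01>, 0 on |10>, 0 on |11>.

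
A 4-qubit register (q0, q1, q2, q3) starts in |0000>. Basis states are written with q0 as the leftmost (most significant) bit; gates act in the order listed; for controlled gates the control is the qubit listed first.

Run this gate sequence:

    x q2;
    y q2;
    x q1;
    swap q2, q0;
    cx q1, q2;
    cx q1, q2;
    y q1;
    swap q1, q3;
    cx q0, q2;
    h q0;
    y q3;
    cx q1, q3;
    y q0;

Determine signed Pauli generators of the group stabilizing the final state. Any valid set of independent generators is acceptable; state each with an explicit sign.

The final state is stabilized by the group generated by -XIII, +IZII, +IIZI, -IIIZ; other independent generating sets are equally valid. Key observation: steps 5-6 multiply out to the identity, so the circuit reduces to the remaining gates.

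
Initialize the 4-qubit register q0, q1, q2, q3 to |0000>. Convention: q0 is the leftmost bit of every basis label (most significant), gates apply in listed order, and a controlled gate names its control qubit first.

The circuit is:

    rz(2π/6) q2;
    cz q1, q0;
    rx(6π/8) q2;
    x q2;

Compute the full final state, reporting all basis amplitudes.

After the circuit, the state carries amplitude -sqrt(sqrt(2) + 2)*exp(I*pi/3)/2 on |0000>, -sqrt(2 - sqrt(2))*exp(5*I*pi/6)/2 on |0010>, and 0 on every other basis state.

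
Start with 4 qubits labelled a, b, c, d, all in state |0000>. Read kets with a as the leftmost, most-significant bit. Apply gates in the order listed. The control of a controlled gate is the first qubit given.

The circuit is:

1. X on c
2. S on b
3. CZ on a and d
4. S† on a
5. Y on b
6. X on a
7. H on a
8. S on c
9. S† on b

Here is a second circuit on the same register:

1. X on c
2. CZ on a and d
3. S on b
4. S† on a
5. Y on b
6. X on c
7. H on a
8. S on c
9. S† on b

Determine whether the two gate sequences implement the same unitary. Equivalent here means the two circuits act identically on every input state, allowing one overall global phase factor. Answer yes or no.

No: there is an input state on which the two circuits produce genuinely different outputs (not merely differing by a phase).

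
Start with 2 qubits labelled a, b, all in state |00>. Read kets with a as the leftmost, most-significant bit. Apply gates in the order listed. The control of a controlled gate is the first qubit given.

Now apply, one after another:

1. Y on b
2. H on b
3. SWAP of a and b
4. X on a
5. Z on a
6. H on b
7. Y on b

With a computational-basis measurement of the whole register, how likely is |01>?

The probability of measuring |01> is 1/4.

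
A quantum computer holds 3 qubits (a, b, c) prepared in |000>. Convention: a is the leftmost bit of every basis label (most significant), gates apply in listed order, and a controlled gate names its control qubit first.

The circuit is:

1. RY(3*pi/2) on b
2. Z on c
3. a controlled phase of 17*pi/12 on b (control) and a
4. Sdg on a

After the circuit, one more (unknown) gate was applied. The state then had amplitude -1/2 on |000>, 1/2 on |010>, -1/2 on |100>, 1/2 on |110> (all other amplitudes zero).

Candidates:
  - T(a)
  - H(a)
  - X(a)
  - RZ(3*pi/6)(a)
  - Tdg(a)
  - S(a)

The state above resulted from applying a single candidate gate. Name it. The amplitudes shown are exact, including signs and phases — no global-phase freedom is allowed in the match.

It was H(a) that produced the state shown.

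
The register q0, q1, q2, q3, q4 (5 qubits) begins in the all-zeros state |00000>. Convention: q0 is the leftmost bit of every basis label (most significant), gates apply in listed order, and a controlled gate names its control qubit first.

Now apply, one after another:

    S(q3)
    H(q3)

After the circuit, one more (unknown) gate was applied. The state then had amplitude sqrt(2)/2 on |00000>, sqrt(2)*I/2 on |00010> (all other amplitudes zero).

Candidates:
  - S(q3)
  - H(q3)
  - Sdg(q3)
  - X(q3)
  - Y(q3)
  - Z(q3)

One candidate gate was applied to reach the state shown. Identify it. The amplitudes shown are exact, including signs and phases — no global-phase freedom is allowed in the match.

The applied gate was S(q3).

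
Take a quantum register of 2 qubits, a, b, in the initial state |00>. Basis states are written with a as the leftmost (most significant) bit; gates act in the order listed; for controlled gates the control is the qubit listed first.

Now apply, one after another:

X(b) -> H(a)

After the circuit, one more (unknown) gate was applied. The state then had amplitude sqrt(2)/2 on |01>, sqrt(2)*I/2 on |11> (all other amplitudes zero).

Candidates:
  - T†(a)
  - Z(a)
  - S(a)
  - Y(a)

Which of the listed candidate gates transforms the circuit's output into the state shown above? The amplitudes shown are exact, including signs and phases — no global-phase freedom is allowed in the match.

The applied gate was S(a).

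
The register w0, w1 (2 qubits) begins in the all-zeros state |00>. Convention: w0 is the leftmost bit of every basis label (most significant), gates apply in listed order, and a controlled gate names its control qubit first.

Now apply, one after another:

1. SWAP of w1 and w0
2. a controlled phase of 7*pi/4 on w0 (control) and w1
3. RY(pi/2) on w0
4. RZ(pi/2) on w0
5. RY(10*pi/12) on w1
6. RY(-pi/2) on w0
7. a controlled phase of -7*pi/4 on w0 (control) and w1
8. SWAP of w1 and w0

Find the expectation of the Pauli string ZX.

The expectation value of ZX is sqrt(6)/8 + sqrt(2)/4.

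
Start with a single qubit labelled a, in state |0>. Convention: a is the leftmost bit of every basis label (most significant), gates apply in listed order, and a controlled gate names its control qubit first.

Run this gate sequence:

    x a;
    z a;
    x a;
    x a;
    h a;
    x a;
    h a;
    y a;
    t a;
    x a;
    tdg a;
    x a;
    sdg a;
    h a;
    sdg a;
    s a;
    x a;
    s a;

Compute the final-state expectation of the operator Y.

In the final state, Y has expectation 1. Key observation: gates 3-4 undo each other exactly, leaving only the rest of the circuit to track.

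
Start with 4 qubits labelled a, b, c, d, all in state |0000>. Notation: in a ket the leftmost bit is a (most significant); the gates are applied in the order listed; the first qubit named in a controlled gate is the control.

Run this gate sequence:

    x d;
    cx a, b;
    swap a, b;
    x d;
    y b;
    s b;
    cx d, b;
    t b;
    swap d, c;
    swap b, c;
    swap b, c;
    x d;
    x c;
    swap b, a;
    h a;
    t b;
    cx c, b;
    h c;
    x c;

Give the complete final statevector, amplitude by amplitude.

The final amplitudes are exp(I*pi/4)/2 on |0101>, -exp(I*pi/4)/2 on |0111>, -exp(I*pi/4)/2 on |1101>, exp(I*pi/4)/2 on |1111>, and 0 on every other basis state. Key observation: steps 10-11 multiply out to the identity, so the circuit reduces to the remaining gates.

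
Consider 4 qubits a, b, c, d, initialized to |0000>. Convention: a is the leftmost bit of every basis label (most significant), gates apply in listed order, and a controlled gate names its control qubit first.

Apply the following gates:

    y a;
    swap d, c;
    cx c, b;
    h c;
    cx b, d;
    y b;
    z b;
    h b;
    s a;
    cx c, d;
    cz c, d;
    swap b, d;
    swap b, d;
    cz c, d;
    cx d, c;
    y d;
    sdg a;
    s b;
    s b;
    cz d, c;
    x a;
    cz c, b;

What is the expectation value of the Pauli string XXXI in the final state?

In the final state, XXXI has expectation 0. Key observation: gates 11-14 undo each other exactly, leaving only the rest of the circuit to track.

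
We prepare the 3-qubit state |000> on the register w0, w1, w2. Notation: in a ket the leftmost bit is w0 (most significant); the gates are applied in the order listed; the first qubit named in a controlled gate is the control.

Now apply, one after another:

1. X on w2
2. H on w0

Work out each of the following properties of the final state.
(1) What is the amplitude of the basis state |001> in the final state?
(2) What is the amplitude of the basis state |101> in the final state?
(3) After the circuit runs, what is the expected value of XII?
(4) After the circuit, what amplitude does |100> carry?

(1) The final state's coefficient on |001> equals sqrt(2)/2.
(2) The final state's coefficient on |101> equals sqrt(2)/2.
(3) The expectation value of XII is 1.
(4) The amplitude on |100> is 0.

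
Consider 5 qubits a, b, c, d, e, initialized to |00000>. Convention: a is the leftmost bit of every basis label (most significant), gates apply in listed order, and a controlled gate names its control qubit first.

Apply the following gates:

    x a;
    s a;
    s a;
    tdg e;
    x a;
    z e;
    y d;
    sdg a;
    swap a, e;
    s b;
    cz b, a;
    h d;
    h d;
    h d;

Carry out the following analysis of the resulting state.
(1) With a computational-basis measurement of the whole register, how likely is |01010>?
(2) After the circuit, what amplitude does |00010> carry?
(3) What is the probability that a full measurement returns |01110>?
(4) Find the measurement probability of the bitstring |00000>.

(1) Outcome |01010> occurs with probability 0.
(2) The final state's coefficient on |00010> equals sqrt(2)*I/2.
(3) The probability of measuring |01110> is 0.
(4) A full measurement returns |00000> with probability 1/2.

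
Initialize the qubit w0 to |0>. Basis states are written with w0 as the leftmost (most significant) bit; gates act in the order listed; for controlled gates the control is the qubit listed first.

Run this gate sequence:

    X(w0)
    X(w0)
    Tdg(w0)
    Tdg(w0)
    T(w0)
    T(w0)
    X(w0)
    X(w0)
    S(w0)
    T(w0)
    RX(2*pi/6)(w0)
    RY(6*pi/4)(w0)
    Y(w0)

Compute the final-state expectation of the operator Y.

The expectation value of Y is -sqrt(3)/2. Key observation: gates 1-8 undo each other exactly, leaving only the rest of the circuit to track.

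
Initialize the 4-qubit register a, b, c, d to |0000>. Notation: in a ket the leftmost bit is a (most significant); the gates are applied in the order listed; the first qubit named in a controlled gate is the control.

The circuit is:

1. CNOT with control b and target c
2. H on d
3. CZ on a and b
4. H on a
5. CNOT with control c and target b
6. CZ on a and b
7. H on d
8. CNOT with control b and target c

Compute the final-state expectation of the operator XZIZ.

The observable XZIZ averages to 1.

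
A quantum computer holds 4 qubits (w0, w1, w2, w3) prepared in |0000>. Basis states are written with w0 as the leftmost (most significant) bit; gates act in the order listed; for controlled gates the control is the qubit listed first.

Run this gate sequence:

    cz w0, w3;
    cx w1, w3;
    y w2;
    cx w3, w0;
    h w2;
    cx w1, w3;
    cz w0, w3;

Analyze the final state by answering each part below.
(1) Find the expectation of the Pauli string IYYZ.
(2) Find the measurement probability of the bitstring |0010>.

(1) In the final state, IYYZ has expectation 0.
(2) Outcome |0010> occurs with probability 1/2.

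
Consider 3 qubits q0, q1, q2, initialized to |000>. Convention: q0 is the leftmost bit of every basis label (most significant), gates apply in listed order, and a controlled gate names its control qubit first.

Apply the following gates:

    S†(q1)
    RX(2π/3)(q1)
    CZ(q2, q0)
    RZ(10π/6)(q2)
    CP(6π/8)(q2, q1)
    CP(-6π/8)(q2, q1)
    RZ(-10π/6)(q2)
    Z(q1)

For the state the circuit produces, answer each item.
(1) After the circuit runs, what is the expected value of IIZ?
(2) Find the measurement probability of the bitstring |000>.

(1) The expectation value of IIZ is 1.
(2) Outcome |000> occurs with probability 1/4.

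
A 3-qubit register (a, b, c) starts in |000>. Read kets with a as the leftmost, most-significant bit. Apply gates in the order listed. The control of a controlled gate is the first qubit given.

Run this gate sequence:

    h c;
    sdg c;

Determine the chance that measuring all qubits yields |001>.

A full measurement returns |001> with probability 1/2.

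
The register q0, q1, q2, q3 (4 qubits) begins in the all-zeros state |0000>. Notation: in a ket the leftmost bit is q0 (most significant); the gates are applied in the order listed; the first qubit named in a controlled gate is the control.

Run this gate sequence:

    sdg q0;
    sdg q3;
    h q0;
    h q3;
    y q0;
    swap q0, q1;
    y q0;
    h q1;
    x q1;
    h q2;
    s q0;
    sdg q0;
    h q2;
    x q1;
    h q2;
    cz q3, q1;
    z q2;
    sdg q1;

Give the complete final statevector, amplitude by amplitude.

After the circuit, the state carries amplitude -I/2 on |1100>, I/2 on |1101>, I/2 on |1110>, -I/2 on |1111>, and 0 on every other basis state. Key observation: steps 9-14 multiply out to the identity, so the circuit reduces to the remaining gates.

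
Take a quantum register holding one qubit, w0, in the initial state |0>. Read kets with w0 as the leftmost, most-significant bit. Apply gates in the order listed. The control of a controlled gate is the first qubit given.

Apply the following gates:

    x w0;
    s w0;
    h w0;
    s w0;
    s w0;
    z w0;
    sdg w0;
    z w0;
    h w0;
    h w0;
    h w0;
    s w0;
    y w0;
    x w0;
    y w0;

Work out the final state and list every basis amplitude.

The resulting statevector has amplitude 1/2 + I/2 on |0>, -1/2 - I/2 on |1>.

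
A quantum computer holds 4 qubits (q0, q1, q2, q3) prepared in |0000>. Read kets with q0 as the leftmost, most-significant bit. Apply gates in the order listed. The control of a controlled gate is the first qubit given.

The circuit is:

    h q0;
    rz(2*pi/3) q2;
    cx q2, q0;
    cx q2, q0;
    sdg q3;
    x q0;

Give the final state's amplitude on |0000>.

|0000> carries amplitude -sqrt(2)*exp(2*I*pi/3)/2 in the final state.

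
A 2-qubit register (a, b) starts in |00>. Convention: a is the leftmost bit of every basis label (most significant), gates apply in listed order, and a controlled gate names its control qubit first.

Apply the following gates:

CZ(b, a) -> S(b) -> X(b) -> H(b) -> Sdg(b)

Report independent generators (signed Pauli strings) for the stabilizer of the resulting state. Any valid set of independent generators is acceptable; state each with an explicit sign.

One valid set of independent stabilizer generators is +IY, +ZI (any independent generating set of the same group is equally correct).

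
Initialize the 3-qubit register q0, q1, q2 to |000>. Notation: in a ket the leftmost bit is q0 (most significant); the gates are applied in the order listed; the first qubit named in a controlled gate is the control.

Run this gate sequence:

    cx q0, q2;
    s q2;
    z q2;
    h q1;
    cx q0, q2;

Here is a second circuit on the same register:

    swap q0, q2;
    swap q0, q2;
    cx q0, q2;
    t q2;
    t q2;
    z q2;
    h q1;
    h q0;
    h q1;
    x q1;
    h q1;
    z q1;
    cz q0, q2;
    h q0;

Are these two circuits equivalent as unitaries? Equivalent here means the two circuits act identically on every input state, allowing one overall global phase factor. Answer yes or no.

No — the two circuits implement different unitaries, even allowing a global phase.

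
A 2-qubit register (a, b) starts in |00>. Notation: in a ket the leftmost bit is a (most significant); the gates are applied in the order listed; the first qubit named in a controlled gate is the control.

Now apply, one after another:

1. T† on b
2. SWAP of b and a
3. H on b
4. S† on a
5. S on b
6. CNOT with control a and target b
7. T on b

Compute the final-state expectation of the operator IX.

The expectation value of IX is -sqrt(2)/2.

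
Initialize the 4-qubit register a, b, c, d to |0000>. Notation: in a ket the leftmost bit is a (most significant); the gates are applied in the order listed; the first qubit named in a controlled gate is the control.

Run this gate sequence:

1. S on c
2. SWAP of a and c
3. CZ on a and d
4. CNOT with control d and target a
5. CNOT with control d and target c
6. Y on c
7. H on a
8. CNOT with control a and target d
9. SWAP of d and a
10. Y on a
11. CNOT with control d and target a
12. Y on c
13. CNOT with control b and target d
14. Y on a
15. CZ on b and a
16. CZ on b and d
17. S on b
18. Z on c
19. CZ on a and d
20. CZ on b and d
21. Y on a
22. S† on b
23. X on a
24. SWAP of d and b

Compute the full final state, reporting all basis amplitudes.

After the circuit, the state carries amplitude sqrt(2)*I/2 on |0000>, -sqrt(2)*I/2 on |0100>, and 0 on every other basis state.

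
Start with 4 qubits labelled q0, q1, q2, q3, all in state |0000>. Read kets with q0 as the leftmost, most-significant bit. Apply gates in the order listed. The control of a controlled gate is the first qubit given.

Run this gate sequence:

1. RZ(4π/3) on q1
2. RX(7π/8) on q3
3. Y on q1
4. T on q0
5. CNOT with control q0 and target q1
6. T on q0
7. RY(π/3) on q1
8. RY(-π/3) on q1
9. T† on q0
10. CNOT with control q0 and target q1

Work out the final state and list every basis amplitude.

The resulting statevector has amplitude -exp(5*I*pi/6)*sin(pi/16) on |0100>, -exp(I*pi/3)*cos(pi/16) on |0101>, and 0 on every other basis state. Key observation: the block from step 5 through step 10 cancels to the identity and can be dropped.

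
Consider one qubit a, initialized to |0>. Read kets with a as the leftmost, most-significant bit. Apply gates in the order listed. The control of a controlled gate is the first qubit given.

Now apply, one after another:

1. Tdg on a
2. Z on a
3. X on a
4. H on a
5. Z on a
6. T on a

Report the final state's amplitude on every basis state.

The resulting statevector has amplitude sqrt(2)/2 on |0>, sqrt(2)*exp(I*pi/4)/2 on |1>.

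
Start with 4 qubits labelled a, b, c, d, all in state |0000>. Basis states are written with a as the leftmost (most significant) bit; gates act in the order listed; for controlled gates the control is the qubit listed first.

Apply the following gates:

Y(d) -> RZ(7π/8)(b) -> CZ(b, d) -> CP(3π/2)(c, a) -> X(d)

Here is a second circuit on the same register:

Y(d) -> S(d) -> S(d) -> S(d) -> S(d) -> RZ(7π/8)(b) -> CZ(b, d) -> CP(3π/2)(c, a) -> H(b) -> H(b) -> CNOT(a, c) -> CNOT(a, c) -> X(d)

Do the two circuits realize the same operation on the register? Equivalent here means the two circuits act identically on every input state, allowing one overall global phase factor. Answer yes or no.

Yes: on every input state the two circuits agree up to one overall phase factor.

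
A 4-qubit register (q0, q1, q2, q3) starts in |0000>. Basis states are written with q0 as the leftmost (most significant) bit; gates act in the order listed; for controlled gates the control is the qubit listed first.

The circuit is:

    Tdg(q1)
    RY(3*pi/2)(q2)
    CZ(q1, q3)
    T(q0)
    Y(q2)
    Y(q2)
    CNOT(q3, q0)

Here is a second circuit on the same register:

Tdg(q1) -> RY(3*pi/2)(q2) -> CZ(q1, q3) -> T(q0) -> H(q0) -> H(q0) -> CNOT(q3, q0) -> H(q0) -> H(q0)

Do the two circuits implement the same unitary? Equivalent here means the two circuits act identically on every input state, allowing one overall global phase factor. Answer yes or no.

Yes — the two circuits implement the same unitary up to a global phase.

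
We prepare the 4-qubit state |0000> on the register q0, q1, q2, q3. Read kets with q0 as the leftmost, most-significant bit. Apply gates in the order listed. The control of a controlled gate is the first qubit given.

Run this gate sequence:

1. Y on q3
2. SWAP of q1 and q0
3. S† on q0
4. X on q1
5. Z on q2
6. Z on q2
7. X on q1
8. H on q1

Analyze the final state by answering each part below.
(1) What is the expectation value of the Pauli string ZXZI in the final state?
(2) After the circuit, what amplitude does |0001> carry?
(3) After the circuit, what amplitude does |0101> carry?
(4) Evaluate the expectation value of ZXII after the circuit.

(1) The expectation value of ZXZI is 1. Key observation: the block from step 4 through step 7 cancels to the identity and can be dropped.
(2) The final state's coefficient on |0001> equals sqrt(2)*I/2.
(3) The amplitude on |0101> is sqrt(2)*I/2.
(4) The expectation value of ZXII is 1.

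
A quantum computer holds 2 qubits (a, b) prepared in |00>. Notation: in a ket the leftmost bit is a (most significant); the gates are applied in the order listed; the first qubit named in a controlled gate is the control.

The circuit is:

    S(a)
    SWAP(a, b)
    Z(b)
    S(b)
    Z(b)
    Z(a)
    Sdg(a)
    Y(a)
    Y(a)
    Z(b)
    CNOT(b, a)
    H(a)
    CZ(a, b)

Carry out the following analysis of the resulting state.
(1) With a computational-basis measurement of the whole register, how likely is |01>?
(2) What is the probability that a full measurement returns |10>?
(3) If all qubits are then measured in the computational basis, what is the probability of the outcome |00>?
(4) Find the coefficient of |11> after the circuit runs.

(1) Outcome |01> occurs with probability 0.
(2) The probability of measuring |10> is 1/2.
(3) Outcome |00> occurs with probability 1/2.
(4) The final state's coefficient on |11> equals 0.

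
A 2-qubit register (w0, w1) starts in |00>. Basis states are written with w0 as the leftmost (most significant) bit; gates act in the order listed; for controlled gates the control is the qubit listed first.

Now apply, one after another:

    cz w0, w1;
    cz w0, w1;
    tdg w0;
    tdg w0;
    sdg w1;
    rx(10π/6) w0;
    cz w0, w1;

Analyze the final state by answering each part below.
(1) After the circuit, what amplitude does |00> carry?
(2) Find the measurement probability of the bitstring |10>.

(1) The final state's coefficient on |00> equals -sqrt(3)/2.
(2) A full measurement returns |10> with probability 1/4.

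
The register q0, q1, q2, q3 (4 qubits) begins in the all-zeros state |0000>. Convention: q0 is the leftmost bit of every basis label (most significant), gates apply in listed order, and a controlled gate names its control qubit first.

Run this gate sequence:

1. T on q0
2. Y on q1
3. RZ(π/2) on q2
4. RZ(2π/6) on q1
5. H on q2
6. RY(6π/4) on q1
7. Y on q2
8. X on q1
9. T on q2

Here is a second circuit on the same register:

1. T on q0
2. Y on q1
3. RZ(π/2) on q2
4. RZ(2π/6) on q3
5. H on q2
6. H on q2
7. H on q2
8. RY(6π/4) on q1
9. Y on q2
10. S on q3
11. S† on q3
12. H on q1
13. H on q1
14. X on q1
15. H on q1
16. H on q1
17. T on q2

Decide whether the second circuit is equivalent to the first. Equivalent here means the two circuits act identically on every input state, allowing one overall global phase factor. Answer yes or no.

No, they are not equivalent — no single phase factor reconciles the two unitaries.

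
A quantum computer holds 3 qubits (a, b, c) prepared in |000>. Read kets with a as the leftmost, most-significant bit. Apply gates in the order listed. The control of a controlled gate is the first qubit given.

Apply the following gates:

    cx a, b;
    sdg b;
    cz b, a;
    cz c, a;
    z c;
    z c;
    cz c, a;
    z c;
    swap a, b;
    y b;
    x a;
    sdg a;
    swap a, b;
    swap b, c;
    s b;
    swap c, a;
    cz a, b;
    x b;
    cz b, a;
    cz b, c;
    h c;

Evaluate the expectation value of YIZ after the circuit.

In the final state, YIZ has expectation 0. Key observation: steps 4-7 multiply out to the identity, so the circuit reduces to the remaining gates.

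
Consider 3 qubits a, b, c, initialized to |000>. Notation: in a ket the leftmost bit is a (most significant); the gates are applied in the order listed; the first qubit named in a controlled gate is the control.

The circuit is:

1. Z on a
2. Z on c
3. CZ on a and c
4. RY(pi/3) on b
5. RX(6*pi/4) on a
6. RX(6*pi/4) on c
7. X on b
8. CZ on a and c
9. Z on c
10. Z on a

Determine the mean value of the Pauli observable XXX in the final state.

The expectation value of XXX is sqrt(3)/2.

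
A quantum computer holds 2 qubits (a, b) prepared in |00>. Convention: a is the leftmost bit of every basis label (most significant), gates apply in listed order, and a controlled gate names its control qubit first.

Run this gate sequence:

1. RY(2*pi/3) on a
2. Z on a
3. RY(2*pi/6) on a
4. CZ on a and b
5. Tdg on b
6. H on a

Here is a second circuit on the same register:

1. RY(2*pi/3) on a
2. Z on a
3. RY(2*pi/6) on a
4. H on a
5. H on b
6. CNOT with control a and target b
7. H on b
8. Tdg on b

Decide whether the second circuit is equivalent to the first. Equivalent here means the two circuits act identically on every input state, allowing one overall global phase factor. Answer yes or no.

No, they are not equivalent — no single phase factor reconciles the two unitaries.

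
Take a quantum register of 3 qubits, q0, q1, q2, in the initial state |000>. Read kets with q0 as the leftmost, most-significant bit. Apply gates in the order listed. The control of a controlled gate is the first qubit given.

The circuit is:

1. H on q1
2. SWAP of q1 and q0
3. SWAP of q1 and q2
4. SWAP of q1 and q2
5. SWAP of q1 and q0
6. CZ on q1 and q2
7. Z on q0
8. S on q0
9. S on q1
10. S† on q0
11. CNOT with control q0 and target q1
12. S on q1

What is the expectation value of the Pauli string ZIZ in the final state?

In the final state, ZIZ has expectation 1. Key observation: steps 2-5 multiply out to the identity, so the circuit reduces to the remaining gates.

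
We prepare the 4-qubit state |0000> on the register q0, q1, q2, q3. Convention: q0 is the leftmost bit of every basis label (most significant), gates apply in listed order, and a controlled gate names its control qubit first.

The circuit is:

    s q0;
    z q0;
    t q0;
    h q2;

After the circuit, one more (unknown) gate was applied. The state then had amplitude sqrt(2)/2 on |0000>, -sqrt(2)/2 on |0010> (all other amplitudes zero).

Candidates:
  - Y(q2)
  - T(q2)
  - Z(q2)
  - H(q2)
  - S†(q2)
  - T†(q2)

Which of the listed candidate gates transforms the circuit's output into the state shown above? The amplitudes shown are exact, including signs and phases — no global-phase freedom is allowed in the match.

The unique candidate consistent with the amplitudes is Z(q2).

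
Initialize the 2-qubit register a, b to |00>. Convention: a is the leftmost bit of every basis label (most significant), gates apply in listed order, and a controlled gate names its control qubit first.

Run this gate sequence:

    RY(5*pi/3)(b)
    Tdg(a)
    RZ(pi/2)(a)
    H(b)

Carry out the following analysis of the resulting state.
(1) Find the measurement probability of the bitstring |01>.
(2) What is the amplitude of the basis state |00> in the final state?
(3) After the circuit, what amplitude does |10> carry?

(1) Outcome |01> occurs with probability sqrt(3)/4 + 1/2.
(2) The amplitude on |00> is (-sqrt(2) + sqrt(6))*exp(3*I*pi/4)/4.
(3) The amplitude on |10> is 0.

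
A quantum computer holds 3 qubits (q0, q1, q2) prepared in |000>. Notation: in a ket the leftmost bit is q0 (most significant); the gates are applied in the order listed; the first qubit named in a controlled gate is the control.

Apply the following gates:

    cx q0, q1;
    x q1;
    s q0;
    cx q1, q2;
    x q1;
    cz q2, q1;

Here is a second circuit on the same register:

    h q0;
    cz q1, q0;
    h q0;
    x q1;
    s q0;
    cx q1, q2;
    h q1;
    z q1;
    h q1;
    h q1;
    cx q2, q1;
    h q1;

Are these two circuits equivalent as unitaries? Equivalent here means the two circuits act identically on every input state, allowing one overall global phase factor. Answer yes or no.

No — the two circuits implement different unitaries, even allowing a global phase.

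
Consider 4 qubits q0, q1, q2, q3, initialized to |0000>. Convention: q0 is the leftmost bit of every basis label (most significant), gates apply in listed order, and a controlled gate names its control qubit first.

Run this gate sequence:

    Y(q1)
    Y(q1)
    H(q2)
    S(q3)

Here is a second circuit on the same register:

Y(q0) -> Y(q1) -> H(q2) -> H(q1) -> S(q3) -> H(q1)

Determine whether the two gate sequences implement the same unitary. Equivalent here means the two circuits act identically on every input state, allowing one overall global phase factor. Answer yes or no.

No, they are not equivalent — no single phase factor reconciles the two unitaries.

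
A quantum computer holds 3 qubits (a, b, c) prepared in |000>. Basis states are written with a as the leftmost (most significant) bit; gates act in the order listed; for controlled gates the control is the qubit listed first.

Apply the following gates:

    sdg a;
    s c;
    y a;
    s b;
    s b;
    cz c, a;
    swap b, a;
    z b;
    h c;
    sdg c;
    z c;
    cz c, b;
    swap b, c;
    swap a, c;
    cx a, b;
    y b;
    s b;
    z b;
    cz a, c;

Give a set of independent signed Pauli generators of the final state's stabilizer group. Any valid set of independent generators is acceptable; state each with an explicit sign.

One valid set of independent stabilizer generators is +IXI, -ZII, +IIZ (any independent generating set of the same group is equally correct).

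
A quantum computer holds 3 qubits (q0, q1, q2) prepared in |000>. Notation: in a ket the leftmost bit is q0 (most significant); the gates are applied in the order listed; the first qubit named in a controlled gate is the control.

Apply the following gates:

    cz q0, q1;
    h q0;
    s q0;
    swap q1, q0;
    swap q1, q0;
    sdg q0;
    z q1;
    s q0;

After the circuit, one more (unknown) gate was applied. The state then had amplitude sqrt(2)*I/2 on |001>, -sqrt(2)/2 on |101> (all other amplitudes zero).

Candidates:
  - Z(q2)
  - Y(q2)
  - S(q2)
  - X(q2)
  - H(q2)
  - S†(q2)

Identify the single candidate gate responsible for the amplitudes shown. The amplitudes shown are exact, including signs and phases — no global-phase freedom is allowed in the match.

The applied gate was Y(q2). Key observation: gates 3-6 undo each other exactly, leaving only the rest of the circuit to track.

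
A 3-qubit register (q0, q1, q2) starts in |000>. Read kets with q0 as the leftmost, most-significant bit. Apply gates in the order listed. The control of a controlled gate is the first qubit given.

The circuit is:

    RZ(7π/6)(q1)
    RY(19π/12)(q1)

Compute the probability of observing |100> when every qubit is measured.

A full measurement returns |100> with probability 0.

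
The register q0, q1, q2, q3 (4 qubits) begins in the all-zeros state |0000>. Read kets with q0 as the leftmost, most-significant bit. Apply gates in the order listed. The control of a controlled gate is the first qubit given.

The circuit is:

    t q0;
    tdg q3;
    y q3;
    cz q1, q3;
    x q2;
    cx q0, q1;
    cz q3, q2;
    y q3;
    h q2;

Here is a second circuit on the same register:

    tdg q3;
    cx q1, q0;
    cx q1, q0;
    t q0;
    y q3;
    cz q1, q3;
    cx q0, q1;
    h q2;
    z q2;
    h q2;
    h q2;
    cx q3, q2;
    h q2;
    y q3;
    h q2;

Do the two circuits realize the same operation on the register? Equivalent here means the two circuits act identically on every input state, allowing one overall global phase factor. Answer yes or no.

Yes — the two circuits implement the same unitary up to a global phase.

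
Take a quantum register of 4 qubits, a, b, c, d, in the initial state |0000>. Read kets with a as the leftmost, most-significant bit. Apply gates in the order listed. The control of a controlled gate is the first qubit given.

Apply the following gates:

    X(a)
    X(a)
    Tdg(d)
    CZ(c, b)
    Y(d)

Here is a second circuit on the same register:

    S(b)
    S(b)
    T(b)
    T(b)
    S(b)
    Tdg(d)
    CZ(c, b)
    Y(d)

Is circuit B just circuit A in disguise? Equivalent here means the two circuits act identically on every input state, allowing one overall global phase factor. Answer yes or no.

Yes, they are equivalent — the unitaries differ by at most a global phase.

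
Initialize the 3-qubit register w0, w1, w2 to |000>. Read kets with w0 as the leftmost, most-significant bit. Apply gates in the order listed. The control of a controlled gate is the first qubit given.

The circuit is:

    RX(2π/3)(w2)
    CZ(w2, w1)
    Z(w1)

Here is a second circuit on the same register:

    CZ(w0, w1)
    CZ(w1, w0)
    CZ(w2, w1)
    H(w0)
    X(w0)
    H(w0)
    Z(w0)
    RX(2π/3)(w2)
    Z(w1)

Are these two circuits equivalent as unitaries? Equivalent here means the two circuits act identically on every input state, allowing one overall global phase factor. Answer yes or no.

No — the two circuits implement different unitaries, even allowing a global phase.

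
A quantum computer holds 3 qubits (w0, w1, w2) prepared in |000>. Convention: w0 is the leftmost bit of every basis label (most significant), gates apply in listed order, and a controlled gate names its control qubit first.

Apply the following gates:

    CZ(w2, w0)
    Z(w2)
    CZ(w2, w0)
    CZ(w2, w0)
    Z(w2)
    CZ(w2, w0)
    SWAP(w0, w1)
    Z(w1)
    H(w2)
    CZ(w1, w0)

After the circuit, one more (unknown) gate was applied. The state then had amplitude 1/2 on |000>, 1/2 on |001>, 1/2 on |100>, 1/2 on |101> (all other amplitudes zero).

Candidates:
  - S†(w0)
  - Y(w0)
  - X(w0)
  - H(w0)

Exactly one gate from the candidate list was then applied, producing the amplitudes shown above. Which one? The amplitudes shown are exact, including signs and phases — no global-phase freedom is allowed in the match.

It was H(w0) that produced the state shown. Key observation: the block from step 1 through step 6 cancels to the identity and can be dropped.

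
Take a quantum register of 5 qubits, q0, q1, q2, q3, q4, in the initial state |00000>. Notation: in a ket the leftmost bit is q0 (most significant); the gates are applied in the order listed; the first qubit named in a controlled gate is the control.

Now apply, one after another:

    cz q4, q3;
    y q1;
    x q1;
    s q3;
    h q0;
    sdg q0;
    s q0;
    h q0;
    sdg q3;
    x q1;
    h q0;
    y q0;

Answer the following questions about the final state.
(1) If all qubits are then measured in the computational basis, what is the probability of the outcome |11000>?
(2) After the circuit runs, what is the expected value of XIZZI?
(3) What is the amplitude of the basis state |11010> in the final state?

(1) The probability of measuring |11000> is 1/2. Key observation: the block from step 3 through step 10 cancels to the identity and can be dropped.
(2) The observable XIZZI averages to -1.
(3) The amplitude on |11010> is 0.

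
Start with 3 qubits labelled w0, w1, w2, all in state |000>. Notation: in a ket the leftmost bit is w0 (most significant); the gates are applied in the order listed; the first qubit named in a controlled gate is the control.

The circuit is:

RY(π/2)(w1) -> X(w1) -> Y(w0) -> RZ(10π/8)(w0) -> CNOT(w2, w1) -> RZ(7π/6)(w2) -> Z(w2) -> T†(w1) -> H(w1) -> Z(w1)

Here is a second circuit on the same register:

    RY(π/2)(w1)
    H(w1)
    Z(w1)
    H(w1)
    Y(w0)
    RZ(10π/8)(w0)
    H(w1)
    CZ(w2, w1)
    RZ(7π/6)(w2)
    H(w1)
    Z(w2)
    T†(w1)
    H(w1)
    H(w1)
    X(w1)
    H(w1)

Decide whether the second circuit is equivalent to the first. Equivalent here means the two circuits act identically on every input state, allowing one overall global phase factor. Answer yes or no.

Yes — the two circuits implement the same unitary up to a global phase.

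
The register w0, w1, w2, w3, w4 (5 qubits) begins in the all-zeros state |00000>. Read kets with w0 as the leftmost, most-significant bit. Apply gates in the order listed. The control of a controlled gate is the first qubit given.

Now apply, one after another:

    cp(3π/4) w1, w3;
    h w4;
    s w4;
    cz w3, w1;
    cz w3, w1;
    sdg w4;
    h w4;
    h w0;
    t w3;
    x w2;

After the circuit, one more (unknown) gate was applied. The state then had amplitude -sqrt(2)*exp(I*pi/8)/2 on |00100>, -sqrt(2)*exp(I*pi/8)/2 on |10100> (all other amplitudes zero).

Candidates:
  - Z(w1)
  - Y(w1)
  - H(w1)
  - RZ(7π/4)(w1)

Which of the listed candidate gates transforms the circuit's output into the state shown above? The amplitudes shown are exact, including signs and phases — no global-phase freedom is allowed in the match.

The unique candidate consistent with the amplitudes is RZ(7π/4)(w1). Key observation: steps 2-7 multiply out to the identity, so the circuit reduces to the remaining gates.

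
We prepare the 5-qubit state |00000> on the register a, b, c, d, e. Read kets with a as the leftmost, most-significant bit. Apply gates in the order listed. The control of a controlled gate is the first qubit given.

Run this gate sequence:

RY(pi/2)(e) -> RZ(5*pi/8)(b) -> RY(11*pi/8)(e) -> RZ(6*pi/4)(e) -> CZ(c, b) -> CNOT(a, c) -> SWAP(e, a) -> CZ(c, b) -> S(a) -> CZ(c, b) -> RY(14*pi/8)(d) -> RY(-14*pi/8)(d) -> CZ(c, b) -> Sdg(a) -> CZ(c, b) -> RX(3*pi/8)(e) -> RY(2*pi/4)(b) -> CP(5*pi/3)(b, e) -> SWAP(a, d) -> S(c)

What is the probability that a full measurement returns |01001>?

Outcome |01001> occurs with probability (2 - sqrt(2 - sqrt(2)))*(sqrt(sqrt(2) + 2) + 2)/32. Key observation: the block from step 8 through step 15 cancels to the identity and can be dropped.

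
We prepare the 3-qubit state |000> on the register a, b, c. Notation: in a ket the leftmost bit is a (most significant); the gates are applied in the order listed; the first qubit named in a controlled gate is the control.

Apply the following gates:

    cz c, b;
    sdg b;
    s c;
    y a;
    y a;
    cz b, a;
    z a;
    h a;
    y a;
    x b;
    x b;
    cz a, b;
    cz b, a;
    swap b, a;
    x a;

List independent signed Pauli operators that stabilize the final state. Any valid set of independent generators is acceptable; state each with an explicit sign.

One valid set of independent stabilizer generators is -IXI, -ZII, +IIZ (any independent generating set of the same group is equally correct). Key observation: steps 10-11 multiply out to the identity, so the circuit reduces to the remaining gates.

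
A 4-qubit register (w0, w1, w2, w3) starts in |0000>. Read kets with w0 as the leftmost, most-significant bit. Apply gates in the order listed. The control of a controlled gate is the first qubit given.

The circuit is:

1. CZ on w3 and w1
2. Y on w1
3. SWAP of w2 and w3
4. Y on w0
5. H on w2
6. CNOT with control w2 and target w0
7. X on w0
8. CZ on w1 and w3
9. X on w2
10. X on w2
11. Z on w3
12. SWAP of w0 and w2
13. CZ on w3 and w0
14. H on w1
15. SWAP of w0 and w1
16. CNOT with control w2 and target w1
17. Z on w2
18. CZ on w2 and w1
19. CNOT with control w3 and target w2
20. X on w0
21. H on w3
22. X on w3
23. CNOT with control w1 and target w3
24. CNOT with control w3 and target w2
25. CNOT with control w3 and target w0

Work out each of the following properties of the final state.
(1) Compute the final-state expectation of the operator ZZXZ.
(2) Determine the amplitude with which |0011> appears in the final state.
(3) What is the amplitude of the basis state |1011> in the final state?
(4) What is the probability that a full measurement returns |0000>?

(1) In the final state, ZZXZ has expectation 0.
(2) The final state's coefficient on |0011> equals -sqrt(2)/4.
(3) The amplitude on |1011> is sqrt(2)/4.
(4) Outcome |0000> occurs with probability 1/8.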